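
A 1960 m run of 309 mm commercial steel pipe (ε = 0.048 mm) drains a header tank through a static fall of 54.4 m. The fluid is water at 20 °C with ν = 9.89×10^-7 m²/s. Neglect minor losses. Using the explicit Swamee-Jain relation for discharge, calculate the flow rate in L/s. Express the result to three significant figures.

Q ≈ 259 L/s

Swamee-Jain (Type II): Q = -0.965·√(gD⁵h_f/L)·ln[ε/(3.7D) + √(3.17ν²L/(gD³h_f))]
√(gD⁵h_f/L) = √(9.81·0.309⁵·54.4/1960) = 0.02770
ε/(3.7D) = 4.20×10^-5; √(3.17ν²L/(gD³h_f)) = 1.96×10^-5
Q = -0.965·0.02770·ln(6.163×10^-5) = 0.2591 m³/s
Check: V = 3.45 m/s, Re = 1.08×10^6, f = 0.01418, h_f = 54.7 m ≈ 54.4 m ✓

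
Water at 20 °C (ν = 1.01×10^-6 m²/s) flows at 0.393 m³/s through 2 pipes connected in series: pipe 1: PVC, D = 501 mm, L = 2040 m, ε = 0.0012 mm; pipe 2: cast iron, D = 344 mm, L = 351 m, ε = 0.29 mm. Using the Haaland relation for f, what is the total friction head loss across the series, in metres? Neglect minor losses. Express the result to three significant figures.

Pipe 1: V = 1.994 m/s, Re = 9.89×10^5, ε/D = 2.40×10^-6, f = 0.01165, h_1 = f(L/D)V²/2g = 9.606 m
Pipe 2: V = 4.228 m/s, Re = 1.44×10^6, ε/D = 8.43×10^-4, f = 0.01909, h_2 = f(L/D)V²/2g = 17.75 m
Series → Q common, losses add: H = Σh = 27.36 m

H ≈ 27.4 m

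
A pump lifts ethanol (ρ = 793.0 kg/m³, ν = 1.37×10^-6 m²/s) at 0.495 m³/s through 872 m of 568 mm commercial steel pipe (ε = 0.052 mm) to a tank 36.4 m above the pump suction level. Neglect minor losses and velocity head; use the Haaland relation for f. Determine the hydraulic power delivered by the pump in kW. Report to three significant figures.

V = 4Q/(πD²) = 1.954 m/s; Re = 8.10×10^5; ε/D = 9.15×10^-5; f = 0.01345
h_f = f(L/D)V²/2g = 4.017 m
Total head H = z + h_f = 36.4 + 4.017 = 40.42 m
P_hyd = ρgQH = 793.0·9.81·0.495·40.42 = 155.6 kW

P_hyd ≈ 156 kW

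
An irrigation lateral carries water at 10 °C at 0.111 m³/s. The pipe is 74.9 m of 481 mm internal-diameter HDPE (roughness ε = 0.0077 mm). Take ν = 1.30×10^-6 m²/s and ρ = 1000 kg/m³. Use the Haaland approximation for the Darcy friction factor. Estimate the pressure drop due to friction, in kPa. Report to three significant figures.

V = 4Q/(πD²) = 4·0.111/(π·0.481²) = 0.6109 m/s
Re = VD/ν = 0.6109·0.481/1.30×10^-6 = 2.26×10^5 → turbulent
ε/D = 0.0077/481 = 1.60×10^-5
Haaland: f = 0.01524
h_f = f(L/D)V²/(2g) = 0.01524·(74.9/0.481)·0.6109²/(2·9.81) = 0.04514 m
Δp = ρg·h_f = 1000·9.81·0.04514 = 0.4429 kPa

Δp ≈ 0.443 kPa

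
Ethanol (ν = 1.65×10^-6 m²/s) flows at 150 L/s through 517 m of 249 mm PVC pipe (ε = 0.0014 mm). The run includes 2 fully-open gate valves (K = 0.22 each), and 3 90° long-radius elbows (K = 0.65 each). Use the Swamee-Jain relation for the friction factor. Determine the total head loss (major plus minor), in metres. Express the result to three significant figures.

H_L ≈ 14.6 m

V = 4Q/(πD²) = 3.080 m/s; V²/2g = 0.4836 m
Re = 4.65×10^5, ε/D = 5.62×10^-6 → f = 0.01335 (Swamee-Jain)
Major: h_f = f(L/D)·V²/2g = 0.01335·2076·0.4836 = 13.41 m
Minor: ΣK = 2.39; h_m = ΣK·V²/2g = 1.156 m
Total H_L = 13.41 + 1.156 = 14.56 m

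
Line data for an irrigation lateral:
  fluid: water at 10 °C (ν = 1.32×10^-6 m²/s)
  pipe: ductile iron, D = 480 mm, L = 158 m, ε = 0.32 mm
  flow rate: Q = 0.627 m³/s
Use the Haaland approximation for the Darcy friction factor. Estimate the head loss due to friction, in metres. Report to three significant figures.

h_f ≈ 3.66 m

V = 4Q/(πD²) = 4·0.627/(π·0.480²) = 3.465 m/s
Re = VD/ν = 3.465·0.480/1.32×10^-6 = 1.26×10^6 → turbulent
ε/D = 0.32/480 = 6.67×10^-4
Haaland: f = 0.01815
h_f = f(L/D)V²/(2g) = 0.01815·(158/0.480)·3.465²/(2·9.81) = 3.656 m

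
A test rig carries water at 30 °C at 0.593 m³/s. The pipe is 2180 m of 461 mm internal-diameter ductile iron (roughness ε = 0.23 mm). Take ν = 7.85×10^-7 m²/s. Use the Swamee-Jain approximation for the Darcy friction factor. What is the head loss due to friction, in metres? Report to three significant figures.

h_f ≈ 51.7 m

V = 4Q/(πD²) = 4·0.593/(π·0.461²) = 3.553 m/s
Re = VD/ν = 3.553·0.461/7.85×10^-7 = 2.09×10^6 → turbulent
ε/D = 0.23/461 = 4.99×10^-4
Swamee-Jain: f = 0.01701
h_f = f(L/D)V²/(2g) = 0.01701·(2180/0.461)·3.553²/(2·9.81) = 51.75 m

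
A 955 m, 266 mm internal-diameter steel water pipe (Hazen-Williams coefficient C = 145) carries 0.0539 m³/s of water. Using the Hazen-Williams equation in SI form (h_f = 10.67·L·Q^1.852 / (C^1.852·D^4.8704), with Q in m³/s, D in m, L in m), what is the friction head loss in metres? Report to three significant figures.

h_f = 10.67·955·0.0539^1.852 / (145^1.852·0.266^4.8704) = 2.866 m

h_f ≈ 2.87 m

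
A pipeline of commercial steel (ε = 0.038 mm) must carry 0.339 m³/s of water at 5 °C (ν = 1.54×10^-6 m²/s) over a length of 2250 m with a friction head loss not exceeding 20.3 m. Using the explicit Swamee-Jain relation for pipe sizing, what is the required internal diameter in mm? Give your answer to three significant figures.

D ≈ 434 mm

Swamee-Jain (Type III): D = 0.66·[ε^1.25·(LQ²/(gh_f))^4.75 + ν·Q^9.4·(L/(gh_f))^5.2]^0.04
LQ²/(gh_f) = 1.298; L/(gh_f) = 11.30
Term 1 = ε^1.25·(…)^4.75 = 1.03×10^-5; Term 2 = ν·Q^9.4·(…)^5.2 = 1.77×10^-5
D = 0.66·(1.03×10^-5 + 1.77×10^-5)^0.04 = 0.4339 m = 434 mm
Check: V = 2.29 m/s, Re = 6.46×10^5, f = 0.01391, h_f = 19.3 m ≈ 20.3 m ✓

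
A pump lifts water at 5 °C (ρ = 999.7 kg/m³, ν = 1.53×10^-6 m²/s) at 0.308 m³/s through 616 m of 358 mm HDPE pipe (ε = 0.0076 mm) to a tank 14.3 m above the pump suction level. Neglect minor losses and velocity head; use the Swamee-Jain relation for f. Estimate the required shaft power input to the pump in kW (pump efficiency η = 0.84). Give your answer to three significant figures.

P_shaft ≈ 88.9 kW

V = 4Q/(πD²) = 3.060 m/s; Re = 7.16×10^5; ε/D = 2.12×10^-5; f = 0.01270
h_f = f(L/D)V²/2g = 10.43 m
Total head H = z + h_f = 14.3 + 10.43 = 24.73 m
P_hyd = ρgQH = 999.7·9.81·0.308·24.73 = 74.70 kW
P_shaft = P_hyd/η = 74.70/0.84 = 88.92 kW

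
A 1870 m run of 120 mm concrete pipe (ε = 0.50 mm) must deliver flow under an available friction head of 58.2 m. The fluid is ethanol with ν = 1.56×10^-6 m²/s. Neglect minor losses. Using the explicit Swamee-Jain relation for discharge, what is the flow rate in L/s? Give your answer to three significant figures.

Q ≈ 17.8 L/s

Swamee-Jain (Type II): Q = -0.965·√(gD⁵h_f/L)·ln[ε/(3.7D) + √(3.17ν²L/(gD³h_f))]
√(gD⁵h_f/L) = √(9.81·0.120⁵·58.2/1870) = 0.002756
ε/(3.7D) = 0.00113; √(3.17ν²L/(gD³h_f)) = 1.21×10^-4
Q = -0.965·0.002756·ln(0.001247) = 0.01779 m³/s
Check: V = 1.57 m/s, Re = 1.21×10^5, f = 0.02987, h_f = 58.7 m ≈ 58.2 m ✓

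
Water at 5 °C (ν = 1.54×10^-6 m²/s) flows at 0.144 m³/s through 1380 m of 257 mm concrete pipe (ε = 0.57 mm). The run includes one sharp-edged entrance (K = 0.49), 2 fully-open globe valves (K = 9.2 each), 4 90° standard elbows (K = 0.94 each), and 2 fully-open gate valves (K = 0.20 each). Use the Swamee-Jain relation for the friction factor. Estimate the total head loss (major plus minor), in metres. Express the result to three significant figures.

H_L ≈ 60.9 m

V = 4Q/(πD²) = 2.776 m/s; V²/2g = 0.3927 m
Re = 4.63×10^5, ε/D = 0.00222 → f = 0.02456 (Swamee-Jain)
Major: h_f = f(L/D)·V²/2g = 0.02456·5370·0.3927 = 51.80 m
Minor: ΣK = 23.0; h_m = ΣK·V²/2g = 9.053 m
Total H_L = 51.80 + 9.053 = 60.85 m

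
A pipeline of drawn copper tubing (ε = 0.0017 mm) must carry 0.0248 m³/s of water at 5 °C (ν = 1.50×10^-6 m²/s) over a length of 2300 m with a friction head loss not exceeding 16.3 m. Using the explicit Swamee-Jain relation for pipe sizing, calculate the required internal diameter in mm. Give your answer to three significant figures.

D ≈ 167 mm

Swamee-Jain (Type III): D = 0.66·[ε^1.25·(LQ²/(gh_f))^4.75 + ν·Q^9.4·(L/(gh_f))^5.2]^0.04
LQ²/(gh_f) = 0.008847; L/(gh_f) = 14.38
Term 1 = ε^1.25·(…)^4.75 = 1.08×10^-17; Term 2 = ν·Q^9.4·(…)^5.2 = 1.27×10^-15
D = 0.66·(1.08×10^-17 + 1.27×10^-15)^0.04 = 0.1675 m = 167 mm
Check: V = 1.13 m/s, Re = 1.26×10^5, f = 0.01711, h_f = 15.2 m ≈ 16.3 m ✓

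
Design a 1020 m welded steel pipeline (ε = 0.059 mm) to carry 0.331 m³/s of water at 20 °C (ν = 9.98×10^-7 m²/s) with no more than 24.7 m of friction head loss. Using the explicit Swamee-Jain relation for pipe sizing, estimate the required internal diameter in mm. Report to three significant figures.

D ≈ 355 mm

Swamee-Jain (Type III): D = 0.66·[ε^1.25·(LQ²/(gh_f))^4.75 + ν·Q^9.4·(L/(gh_f))^5.2]^0.04
LQ²/(gh_f) = 0.4612; L/(gh_f) = 4.210
Term 1 = ε^1.25·(…)^4.75 = 1.31×10^-7; Term 2 = ν·Q^9.4·(…)^5.2 = 5.39×10^-8
D = 0.66·(1.31×10^-7 + 5.39×10^-8)^0.04 = 0.3550 m = 355 mm
Check: V = 3.34 m/s, Re = 1.19×10^6, f = 0.01424, h_f = 23.3 m ≈ 24.7 m ✓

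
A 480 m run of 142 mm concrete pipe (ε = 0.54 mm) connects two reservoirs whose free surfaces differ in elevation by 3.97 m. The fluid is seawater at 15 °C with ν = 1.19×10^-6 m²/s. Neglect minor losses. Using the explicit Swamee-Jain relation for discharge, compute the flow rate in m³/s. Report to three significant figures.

Swamee-Jain (Type II): Q = -0.965·√(gD⁵h_f/L)·ln[ε/(3.7D) + √(3.17ν²L/(gD³h_f))]
√(gD⁵h_f/L) = √(9.81·0.142⁵·3.97/480) = 0.002164
ε/(3.7D) = 0.00103; √(3.17ν²L/(gD³h_f)) = 1.39×10^-4
Q = -0.965·0.002164·ln(0.001167) = 0.01411 m³/s
Check: V = 0.891 m/s, Re = 1.06×10^5, f = 0.02930, h_f = 4.00 m ≈ 3.97 m ✓

Q ≈ 0.0141 m³/s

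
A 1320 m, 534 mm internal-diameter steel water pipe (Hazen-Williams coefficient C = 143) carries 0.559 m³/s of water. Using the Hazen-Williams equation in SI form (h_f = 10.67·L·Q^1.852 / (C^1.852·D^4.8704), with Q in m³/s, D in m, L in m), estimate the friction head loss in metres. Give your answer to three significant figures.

h_f = 10.67·1320·0.559^1.852 / (143^1.852·0.534^4.8704) = 10.38 m

h_f ≈ 10.4 m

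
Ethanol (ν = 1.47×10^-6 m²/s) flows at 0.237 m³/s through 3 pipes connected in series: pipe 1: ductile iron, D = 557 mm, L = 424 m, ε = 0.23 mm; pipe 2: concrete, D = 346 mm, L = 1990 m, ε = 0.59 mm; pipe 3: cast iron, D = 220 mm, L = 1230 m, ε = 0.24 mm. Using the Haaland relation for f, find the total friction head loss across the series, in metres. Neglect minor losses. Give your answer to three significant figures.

H ≈ 269 m

Pipe 1: V = 0.9726 m/s, Re = 3.69×10^5, ε/D = 4.13×10^-4, f = 0.01730, h_1 = f(L/D)V²/2g = 0.6350 m
Pipe 2: V = 2.521 m/s, Re = 5.93×10^5, ε/D = 0.00171, f = 0.02281, h_2 = f(L/D)V²/2g = 42.48 m
Pipe 3: V = 6.235 m/s, Re = 9.33×10^5, ε/D = 0.00109, f = 0.02037, h_3 = f(L/D)V²/2g = 225.6 m
Series → Q common, losses add: H = Σh = 268.7 m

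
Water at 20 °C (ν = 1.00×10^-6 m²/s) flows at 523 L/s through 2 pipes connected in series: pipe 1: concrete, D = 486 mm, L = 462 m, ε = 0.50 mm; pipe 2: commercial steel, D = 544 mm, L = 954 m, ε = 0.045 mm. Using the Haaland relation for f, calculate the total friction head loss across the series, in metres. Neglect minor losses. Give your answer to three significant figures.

Pipe 1: V = 2.819 m/s, Re = 1.37×10^6, ε/D = 0.00103, f = 0.02000, h_1 = f(L/D)V²/2g = 7.703 m
Pipe 2: V = 2.250 m/s, Re = 1.22×10^6, ε/D = 8.27×10^-5, f = 0.01284, h_2 = f(L/D)V²/2g = 5.812 m
Series → Q common, losses add: H = Σh = 13.52 m

H ≈ 13.5 m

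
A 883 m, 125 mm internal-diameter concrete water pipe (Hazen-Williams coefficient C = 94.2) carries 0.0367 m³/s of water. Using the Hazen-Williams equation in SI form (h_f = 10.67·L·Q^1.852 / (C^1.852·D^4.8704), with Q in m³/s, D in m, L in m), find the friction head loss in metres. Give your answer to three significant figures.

h_f ≈ 114 m

h_f = 10.67·883·0.0367^1.852 / (94.2^1.852·0.125^4.8704) = 114.4 m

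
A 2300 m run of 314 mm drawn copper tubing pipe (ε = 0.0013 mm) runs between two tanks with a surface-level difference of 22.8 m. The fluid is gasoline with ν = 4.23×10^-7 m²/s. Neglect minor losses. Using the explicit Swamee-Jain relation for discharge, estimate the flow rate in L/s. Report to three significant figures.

Swamee-Jain (Type II): Q = -0.965·√(gD⁵h_f/L)·ln[ε/(3.7D) + √(3.17ν²L/(gD³h_f))]
√(gD⁵h_f/L) = √(9.81·0.314⁵·22.8/2300) = 0.01723
ε/(3.7D) = 1.12×10^-6; √(3.17ν²L/(gD³h_f)) = 1.37×10^-5
Q = -0.965·0.01723·ln(1.484×10^-5) = 0.1848 m³/s
Check: V = 2.39 m/s, Re = 1.77×10^6, f = 0.01071, h_f = 22.8 m ≈ 22.8 m ✓

Q ≈ 185 L/s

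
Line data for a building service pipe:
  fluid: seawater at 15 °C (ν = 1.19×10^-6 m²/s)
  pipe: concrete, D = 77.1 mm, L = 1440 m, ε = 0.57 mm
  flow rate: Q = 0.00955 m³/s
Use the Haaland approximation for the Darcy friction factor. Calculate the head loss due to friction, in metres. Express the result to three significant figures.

h_f ≈ 139 m

V = 4Q/(πD²) = 4·0.00955/(π·0.0771²) = 2.046 m/s
Re = VD/ν = 2.046·0.0771/1.19×10^-6 = 1.33×10^5 → turbulent
ε/D = 0.57/77.1 = 0.00739
Haaland: f = 0.03489
h_f = f(L/D)V²/(2g) = 0.03489·(1440/0.0771)·2.046²/(2·9.81) = 139.0 m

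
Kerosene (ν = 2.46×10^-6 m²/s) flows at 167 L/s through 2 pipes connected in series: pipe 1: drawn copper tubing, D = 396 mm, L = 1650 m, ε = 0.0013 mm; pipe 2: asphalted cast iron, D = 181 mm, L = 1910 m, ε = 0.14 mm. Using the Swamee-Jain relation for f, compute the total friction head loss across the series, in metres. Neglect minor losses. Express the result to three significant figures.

H ≈ 444 m

Pipe 1: V = 1.356 m/s, Re = 2.18×10^5, ε/D = 3.28×10^-6, f = 0.01530, h_1 = f(L/D)V²/2g = 5.975 m
Pipe 2: V = 6.490 m/s, Re = 4.78×10^5, ε/D = 7.73×10^-4, f = 0.01933, h_2 = f(L/D)V²/2g = 438.0 m
Series → Q common, losses add: H = Σh = 444.0 m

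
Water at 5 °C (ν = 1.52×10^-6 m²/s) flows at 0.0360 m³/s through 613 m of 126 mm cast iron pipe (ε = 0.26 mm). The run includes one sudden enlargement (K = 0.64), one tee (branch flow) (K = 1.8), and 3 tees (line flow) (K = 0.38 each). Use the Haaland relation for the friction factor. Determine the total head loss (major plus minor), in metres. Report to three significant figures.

V = 4Q/(πD²) = 2.887 m/s; V²/2g = 0.4249 m
Re = 2.39×10^5, ε/D = 0.00206 → f = 0.02431 (Haaland)
Major: h_f = f(L/D)·V²/2g = 0.02431·4865·0.4249 = 50.25 m
Minor: ΣK = 3.58; h_m = ΣK·V²/2g = 1.521 m
Total H_L = 50.25 + 1.521 = 51.77 m

H_L ≈ 51.8 m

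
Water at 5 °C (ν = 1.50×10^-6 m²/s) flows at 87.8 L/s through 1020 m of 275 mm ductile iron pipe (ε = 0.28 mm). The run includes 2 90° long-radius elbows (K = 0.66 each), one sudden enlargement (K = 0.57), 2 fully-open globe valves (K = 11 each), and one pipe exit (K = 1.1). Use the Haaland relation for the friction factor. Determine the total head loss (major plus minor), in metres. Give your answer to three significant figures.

V = 4Q/(πD²) = 1.478 m/s; V²/2g = 0.1114 m
Re = 2.71×10^5, ε/D = 0.00102 → f = 0.02068 (Haaland)
Major: h_f = f(L/D)·V²/2g = 0.02068·3709·0.1114 = 8.545 m
Minor: ΣK = 25.0; h_m = ΣK·V²/2g = 2.783 m
Total H_L = 8.545 + 2.783 = 11.33 m

H_L ≈ 11.3 m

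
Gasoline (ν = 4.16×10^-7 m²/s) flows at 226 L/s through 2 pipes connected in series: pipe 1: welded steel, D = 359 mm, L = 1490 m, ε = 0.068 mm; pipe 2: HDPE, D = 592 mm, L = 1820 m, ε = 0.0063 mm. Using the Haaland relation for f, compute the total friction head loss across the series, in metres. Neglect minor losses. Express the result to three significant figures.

Pipe 1: V = 2.233 m/s, Re = 1.93×10^6, ε/D = 1.89×10^-4, f = 0.01409, h_1 = f(L/D)V²/2g = 14.85 m
Pipe 2: V = 0.8211 m/s, Re = 1.17×10^6, ε/D = 1.06×10^-5, f = 0.01150, h_2 = f(L/D)V²/2g = 1.215 m
Series → Q common, losses add: H = Σh = 16.07 m

H ≈ 16.1 m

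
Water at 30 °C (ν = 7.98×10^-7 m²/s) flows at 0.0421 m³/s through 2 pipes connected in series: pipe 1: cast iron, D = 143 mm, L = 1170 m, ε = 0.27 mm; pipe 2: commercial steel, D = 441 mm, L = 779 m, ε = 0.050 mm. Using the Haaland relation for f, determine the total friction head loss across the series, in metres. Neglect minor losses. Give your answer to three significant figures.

H ≈ 67.4 m

Pipe 1: V = 2.621 m/s, Re = 4.70×10^5, ε/D = 0.00189, f = 0.02347, h_1 = f(L/D)V²/2g = 67.25 m
Pipe 2: V = 0.2756 m/s, Re = 1.52×10^5, ε/D = 1.13×10^-4, f = 0.01701, h_2 = f(L/D)V²/2g = 0.1164 m
Series → Q common, losses add: H = Σh = 67.37 m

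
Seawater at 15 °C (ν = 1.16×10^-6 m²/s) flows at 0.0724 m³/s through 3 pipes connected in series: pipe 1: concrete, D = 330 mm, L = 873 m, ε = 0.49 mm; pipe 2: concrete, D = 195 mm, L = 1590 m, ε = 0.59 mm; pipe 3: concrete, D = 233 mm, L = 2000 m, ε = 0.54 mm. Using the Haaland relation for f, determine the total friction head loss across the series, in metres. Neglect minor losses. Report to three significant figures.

Pipe 1: V = 0.8465 m/s, Re = 2.41×10^5, ε/D = 0.00148, f = 0.02252, h_1 = f(L/D)V²/2g = 2.175 m
Pipe 2: V = 2.424 m/s, Re = 4.08×10^5, ε/D = 0.00303, f = 0.02658, h_2 = f(L/D)V²/2g = 64.91 m
Pipe 3: V = 1.698 m/s, Re = 3.41×10^5, ε/D = 0.00232, f = 0.02484, h_3 = f(L/D)V²/2g = 31.33 m
Series → Q common, losses add: H = Σh = 98.42 m

H ≈ 98.4 m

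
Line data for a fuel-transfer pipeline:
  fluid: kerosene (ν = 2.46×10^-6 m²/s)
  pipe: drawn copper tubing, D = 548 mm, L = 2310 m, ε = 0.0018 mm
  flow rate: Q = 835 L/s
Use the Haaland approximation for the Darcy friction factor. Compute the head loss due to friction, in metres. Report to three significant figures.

V = 4Q/(πD²) = 4·0.835/(π·0.548²) = 3.540 m/s
Re = VD/ν = 3.540·0.548/2.46×10^-6 = 7.89×10^5 → turbulent
ε/D = 0.0018/548 = 3.28×10^-6
Haaland: f = 0.01211
h_f = f(L/D)V²/(2g) = 0.01211·(2310/0.548)·3.540²/(2·9.81) = 32.61 m

h_f ≈ 32.6 m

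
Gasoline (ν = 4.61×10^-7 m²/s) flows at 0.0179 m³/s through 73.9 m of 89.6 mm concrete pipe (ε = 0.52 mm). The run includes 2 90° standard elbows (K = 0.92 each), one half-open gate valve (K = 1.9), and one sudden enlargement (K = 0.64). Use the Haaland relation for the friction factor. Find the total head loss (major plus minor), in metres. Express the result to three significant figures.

H_L ≈ 12.6 m

V = 4Q/(πD²) = 2.839 m/s; V²/2g = 0.4108 m
Re = 5.52×10^5, ε/D = 0.00580 → f = 0.03199 (Haaland)
Major: h_f = f(L/D)·V²/2g = 0.03199·824.8·0.4108 = 10.84 m
Minor: ΣK = 4.38; h_m = ΣK·V²/2g = 1.799 m
Total H_L = 10.84 + 1.799 = 12.64 m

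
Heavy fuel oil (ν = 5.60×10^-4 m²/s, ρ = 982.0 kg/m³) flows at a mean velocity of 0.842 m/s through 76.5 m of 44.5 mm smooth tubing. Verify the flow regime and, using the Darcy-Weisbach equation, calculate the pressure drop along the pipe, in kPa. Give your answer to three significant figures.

Re = VD/ν = 0.842·0.04450/5.60×10^-4 = 66.9 → laminar (Re < 2300)
f = 64/Re = 0.9565
h_f = f(L/D)V²/(2g) = 0.9565·(76.5/0.04450)·0.842²/(2·9.81) = 59.42 m
Δp = ρg·h_f = 982.0·9.81·59.42 = 572.4 kPa

Δp ≈ 572 kPa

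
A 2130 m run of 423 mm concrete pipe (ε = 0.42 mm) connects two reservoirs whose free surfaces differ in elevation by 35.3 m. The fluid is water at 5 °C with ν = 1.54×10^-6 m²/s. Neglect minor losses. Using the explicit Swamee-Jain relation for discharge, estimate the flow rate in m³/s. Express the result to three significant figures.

Q ≈ 0.368 m³/s

Swamee-Jain (Type II): Q = -0.965·√(gD⁵h_f/L)·ln[ε/(3.7D) + √(3.17ν²L/(gD³h_f))]
√(gD⁵h_f/L) = √(9.81·0.423⁵·35.3/2130) = 0.04692
ε/(3.7D) = 2.68×10^-4; √(3.17ν²L/(gD³h_f)) = 2.47×10^-5
Q = -0.965·0.04692·ln(2.931×10^-4) = 0.3684 m³/s
Check: V = 2.62 m/s, Re = 7.20×10^5, f = 0.02013, h_f = 35.5 m ≈ 35.3 m ✓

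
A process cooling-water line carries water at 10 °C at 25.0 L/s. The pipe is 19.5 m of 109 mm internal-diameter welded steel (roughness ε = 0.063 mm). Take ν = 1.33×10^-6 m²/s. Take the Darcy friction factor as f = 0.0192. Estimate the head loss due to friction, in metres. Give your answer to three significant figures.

h_f ≈ 1.26 m

V = 4Q/(πD²) = 4·0.0250/(π·0.109²) = 2.679 m/s
h_f = f(L/D)V²/(2g) = 0.01920·(19.5/0.109)·2.679²/(2·9.81) = 1.257 m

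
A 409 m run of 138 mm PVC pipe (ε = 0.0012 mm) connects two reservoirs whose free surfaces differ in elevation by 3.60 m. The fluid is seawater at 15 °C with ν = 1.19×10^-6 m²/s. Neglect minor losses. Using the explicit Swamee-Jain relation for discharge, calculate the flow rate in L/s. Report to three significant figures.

Swamee-Jain (Type II): Q = -0.965·√(gD⁵h_f/L)·ln[ε/(3.7D) + √(3.17ν²L/(gD³h_f))]
√(gD⁵h_f/L) = √(9.81·0.138⁵·3.60/409) = 0.002079
ε/(3.7D) = 2.35×10^-6; √(3.17ν²L/(gD³h_f)) = 1.41×10^-4
Q = -0.965·0.002079·ln(1.430×10^-4) = 0.01776 m³/s
Check: V = 1.19 m/s, Re = 1.38×10^5, f = 0.01679, h_f = 3.58 m ≈ 3.60 m ✓

Q ≈ 17.8 L/s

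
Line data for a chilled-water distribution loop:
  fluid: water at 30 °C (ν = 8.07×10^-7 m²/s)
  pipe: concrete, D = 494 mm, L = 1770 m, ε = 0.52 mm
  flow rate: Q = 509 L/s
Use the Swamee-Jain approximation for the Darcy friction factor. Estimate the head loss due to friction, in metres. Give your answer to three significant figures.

h_f ≈ 25.9 m

V = 4Q/(πD²) = 4·0.509/(π·0.494²) = 2.656 m/s
Re = VD/ν = 2.656·0.494/8.07×10^-7 = 1.63×10^6 → turbulent
ε/D = 0.52/494 = 0.00105
Swamee-Jain: f = 0.02013
h_f = f(L/D)V²/(2g) = 0.02013·(1770/0.494)·2.656²/(2·9.81) = 25.93 m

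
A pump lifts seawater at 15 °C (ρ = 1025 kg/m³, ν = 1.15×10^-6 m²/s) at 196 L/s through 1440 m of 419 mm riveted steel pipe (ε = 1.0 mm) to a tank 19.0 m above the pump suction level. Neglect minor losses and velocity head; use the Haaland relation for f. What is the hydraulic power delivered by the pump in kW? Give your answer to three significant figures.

V = 4Q/(πD²) = 1.421 m/s; Re = 5.18×10^5; ε/D = 0.00239; f = 0.02489
h_f = f(L/D)V²/2g = 8.808 m
Total head H = z + h_f = 19.0 + 8.808 = 27.81 m
P_hyd = ρgQH = 1025·9.81·0.196·27.81 = 54.80 kW

P_hyd ≈ 54.8 kW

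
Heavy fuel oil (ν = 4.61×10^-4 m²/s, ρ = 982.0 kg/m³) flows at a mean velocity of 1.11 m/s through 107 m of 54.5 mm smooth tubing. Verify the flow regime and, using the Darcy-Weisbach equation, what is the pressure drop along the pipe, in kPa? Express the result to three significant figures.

Re = VD/ν = 1.11·0.05450/4.61×10^-4 = 131 → laminar (Re < 2300)
f = 64/Re = 0.4877
h_f = f(L/D)V²/(2g) = 0.4877·(107/0.05450)·1.11²/(2·9.81) = 60.13 m
Δp = ρg·h_f = 982.0·9.81·60.13 = 579.3 kPa

Δp ≈ 579 kPa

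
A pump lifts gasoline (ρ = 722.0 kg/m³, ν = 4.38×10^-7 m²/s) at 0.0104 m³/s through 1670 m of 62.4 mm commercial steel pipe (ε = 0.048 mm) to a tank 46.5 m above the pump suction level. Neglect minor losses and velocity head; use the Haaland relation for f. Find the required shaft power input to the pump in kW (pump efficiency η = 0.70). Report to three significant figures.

V = 4Q/(πD²) = 3.401 m/s; Re = 4.84×10^5; ε/D = 7.69×10^-4; f = 0.01912
h_f = f(L/D)V²/2g = 301.7 m
Total head H = z + h_f = 46.5 + 301.7 = 348.2 m
P_hyd = ρgQH = 722.0·9.81·0.0104·348.2 = 25.65 kW
P_shaft = P_hyd/η = 25.65/0.70 = 36.64 kW

P_shaft ≈ 36.6 kW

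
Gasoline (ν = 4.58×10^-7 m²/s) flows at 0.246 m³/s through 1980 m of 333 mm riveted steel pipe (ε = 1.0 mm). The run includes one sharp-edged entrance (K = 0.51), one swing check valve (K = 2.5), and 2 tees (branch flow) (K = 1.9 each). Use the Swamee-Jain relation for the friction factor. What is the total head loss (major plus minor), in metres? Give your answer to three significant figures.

H_L ≈ 66.3 m

V = 4Q/(πD²) = 2.825 m/s; V²/2g = 0.4066 m
Re = 2.05×10^6, ε/D = 0.00300 → f = 0.02628 (Swamee-Jain)
Major: h_f = f(L/D)·V²/2g = 0.02628·5946·0.4066 = 63.54 m
Minor: ΣK = 6.81; h_m = ΣK·V²/2g = 2.769 m
Total H_L = 63.54 + 2.769 = 66.31 m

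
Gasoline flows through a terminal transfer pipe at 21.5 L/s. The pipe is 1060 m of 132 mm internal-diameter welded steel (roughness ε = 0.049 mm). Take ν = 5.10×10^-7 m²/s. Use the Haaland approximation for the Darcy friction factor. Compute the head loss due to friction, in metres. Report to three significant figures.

h_f ≈ 17.1 m

V = 4Q/(πD²) = 4·0.0215/(π·0.132²) = 1.571 m/s
Re = VD/ν = 1.571·0.132/5.10×10^-7 = 4.07×10^5 → turbulent
ε/D = 0.049/132 = 3.71×10^-4
Haaland: f = 0.01691
h_f = f(L/D)V²/(2g) = 0.01691·(1060/0.132)·1.571²/(2·9.81) = 17.08 m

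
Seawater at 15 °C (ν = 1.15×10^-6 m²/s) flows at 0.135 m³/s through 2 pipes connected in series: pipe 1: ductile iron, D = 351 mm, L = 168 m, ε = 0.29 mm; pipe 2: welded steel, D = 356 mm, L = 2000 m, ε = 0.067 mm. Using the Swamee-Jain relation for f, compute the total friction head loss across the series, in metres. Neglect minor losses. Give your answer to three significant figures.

H ≈ 9.18 m

Pipe 1: V = 1.395 m/s, Re = 4.26×10^5, ε/D = 8.26×10^-4, f = 0.01968, h_1 = f(L/D)V²/2g = 0.9343 m
Pipe 2: V = 1.356 m/s, Re = 4.20×10^5, ε/D = 1.88×10^-4, f = 0.01565, h_2 = f(L/D)V²/2g = 8.243 m
Series → Q common, losses add: H = Σh = 9.178 m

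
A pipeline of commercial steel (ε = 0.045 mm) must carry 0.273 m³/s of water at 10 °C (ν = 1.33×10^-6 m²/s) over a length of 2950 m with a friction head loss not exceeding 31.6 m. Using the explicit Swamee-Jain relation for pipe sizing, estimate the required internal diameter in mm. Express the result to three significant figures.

D ≈ 386 mm

Swamee-Jain (Type III): D = 0.66·[ε^1.25·(LQ²/(gh_f))^4.75 + ν·Q^9.4·(L/(gh_f))^5.2]^0.04
LQ²/(gh_f) = 0.7092; L/(gh_f) = 9.516
Term 1 = ε^1.25·(…)^4.75 = 7.21×10^-7; Term 2 = ν·Q^9.4·(…)^5.2 = 8.16×10^-7
D = 0.66·(7.21×10^-7 + 8.16×10^-7)^0.04 = 0.3864 m = 386 mm
Check: V = 2.33 m/s, Re = 6.76×10^5, f = 0.01421, h_f = 30.0 m ≈ 31.6 m ✓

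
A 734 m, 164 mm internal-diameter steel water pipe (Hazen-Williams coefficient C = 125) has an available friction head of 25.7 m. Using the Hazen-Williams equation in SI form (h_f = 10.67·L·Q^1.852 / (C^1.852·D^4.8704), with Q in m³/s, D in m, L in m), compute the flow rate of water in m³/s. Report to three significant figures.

Q ≈ 0.0491 m³/s

Rearranging: Q = [h_f·C^1.852·D^4.8704 / (10.67·L)]^(1/1.852)
Q = [25.7·125^1.852·0.164^4.8704 / (10.67·734)]^0.540 = 0.04908 m³/s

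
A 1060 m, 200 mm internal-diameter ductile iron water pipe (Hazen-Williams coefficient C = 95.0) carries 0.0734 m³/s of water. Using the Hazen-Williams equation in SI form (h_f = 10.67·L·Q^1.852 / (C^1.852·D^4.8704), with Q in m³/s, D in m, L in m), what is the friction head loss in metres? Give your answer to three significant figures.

h_f = 10.67·1060·0.0734^1.852 / (95.0^1.852·0.200^4.8704) = 49.46 m

h_f ≈ 49.5 m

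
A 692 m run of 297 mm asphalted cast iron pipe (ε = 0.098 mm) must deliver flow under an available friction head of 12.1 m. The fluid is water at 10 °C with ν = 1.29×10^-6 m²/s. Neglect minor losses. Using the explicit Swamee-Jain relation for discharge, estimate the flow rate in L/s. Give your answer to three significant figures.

Q ≈ 173 L/s

Swamee-Jain (Type II): Q = -0.965·√(gD⁵h_f/L)·ln[ε/(3.7D) + √(3.17ν²L/(gD³h_f))]
√(gD⁵h_f/L) = √(9.81·0.297⁵·12.1/692) = 0.01991
ε/(3.7D) = 8.92×10^-5; √(3.17ν²L/(gD³h_f)) = 3.43×10^-5
Q = -0.965·0.01991·ln(1.234×10^-4) = 0.1729 m³/s
Check: V = 2.50 m/s, Re = 5.75×10^5, f = 0.01646, h_f = 12.2 m ≈ 12.1 m ✓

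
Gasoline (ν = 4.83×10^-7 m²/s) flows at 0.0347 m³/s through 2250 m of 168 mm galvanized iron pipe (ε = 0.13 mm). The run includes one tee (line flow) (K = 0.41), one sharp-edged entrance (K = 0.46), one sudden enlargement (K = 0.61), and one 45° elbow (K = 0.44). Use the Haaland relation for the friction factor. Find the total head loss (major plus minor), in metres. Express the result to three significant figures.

H_L ≈ 32.2 m

V = 4Q/(πD²) = 1.565 m/s; V²/2g = 0.1249 m
Re = 5.44×10^5, ε/D = 7.74×10^-4 → f = 0.01908 (Haaland)
Major: h_f = f(L/D)·V²/2g = 0.01908·13393·0.1249 = 31.91 m
Minor: ΣK = 1.92; h_m = ΣK·V²/2g = 0.2398 m
Total H_L = 31.91 + 0.2398 = 32.15 m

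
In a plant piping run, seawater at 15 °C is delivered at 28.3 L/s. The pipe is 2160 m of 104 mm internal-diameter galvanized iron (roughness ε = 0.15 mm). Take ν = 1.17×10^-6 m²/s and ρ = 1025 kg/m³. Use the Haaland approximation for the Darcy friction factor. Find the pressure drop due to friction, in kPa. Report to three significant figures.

Δp ≈ 2630 kPa

V = 4Q/(πD²) = 4·0.0283/(π·0.104²) = 3.331 m/s
Re = VD/ν = 3.331·0.104/1.17×10^-6 = 2.96×10^5 → turbulent
ε/D = 0.15/104 = 0.00144
Haaland: f = 0.02222
h_f = f(L/D)V²/(2g) = 0.02222·(2160/0.104)·3.331²/(2·9.81) = 261.1 m
Δp = ρg·h_f = 1025·9.81·261.1 = 2625 kPa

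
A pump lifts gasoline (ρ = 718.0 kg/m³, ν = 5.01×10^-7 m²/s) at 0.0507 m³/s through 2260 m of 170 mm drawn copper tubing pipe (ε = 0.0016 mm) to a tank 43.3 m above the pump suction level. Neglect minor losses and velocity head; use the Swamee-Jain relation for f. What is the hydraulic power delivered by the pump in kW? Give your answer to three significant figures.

V = 4Q/(πD²) = 2.234 m/s; Re = 7.58×10^5; ε/D = 9.41×10^-6; f = 0.01236
h_f = f(L/D)V²/2g = 41.80 m
Total head H = z + h_f = 43.3 + 41.80 = 85.10 m
P_hyd = ρgQH = 718.0·9.81·0.0507·85.10 = 30.39 kW

P_hyd ≈ 30.4 kW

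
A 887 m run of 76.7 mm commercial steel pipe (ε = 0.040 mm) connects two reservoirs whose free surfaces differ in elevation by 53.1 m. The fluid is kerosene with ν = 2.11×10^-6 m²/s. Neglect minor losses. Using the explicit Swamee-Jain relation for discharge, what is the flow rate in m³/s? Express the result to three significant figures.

Q ≈ 0.00952 m³/s

Swamee-Jain (Type II): Q = -0.965·√(gD⁵h_f/L)·ln[ε/(3.7D) + √(3.17ν²L/(gD³h_f))]
√(gD⁵h_f/L) = √(9.81·0.0767⁵·53.1/887) = 0.001249
ε/(3.7D) = 1.41×10^-4; √(3.17ν²L/(gD³h_f)) = 2.31×10^-4
Q = -0.965·0.001249·ln(3.717×10^-4) = 0.009515 m³/s
Check: V = 2.06 m/s, Re = 7.49×10^4, f = 0.02132, h_f = 53.3 m ≈ 53.1 m ✓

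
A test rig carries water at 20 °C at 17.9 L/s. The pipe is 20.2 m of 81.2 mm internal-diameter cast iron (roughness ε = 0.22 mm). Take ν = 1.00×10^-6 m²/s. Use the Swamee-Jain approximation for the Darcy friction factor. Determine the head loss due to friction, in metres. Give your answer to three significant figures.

V = 4Q/(πD²) = 4·0.0179/(π·0.0812²) = 3.457 m/s
Re = VD/ν = 3.457·0.0812/1.00×10^-6 = 2.81×10^5 → turbulent
ε/D = 0.22/81.2 = 0.00271
Swamee-Jain: f = 0.02610
h_f = f(L/D)V²/(2g) = 0.02610·(20.2/0.0812)·3.457²/(2·9.81) = 3.954 m

h_f ≈ 3.95 m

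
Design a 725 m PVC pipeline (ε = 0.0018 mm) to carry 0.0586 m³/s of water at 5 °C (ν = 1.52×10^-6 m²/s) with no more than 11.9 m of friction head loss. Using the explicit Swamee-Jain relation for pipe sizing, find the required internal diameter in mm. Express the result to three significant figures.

D ≈ 194 mm

Swamee-Jain (Type III): D = 0.66·[ε^1.25·(LQ²/(gh_f))^4.75 + ν·Q^9.4·(L/(gh_f))^5.2]^0.04
LQ²/(gh_f) = 0.02133; L/(gh_f) = 6.210
Term 1 = ε^1.25·(…)^4.75 = 7.61×10^-16; Term 2 = ν·Q^9.4·(…)^5.2 = 5.30×10^-14
D = 0.66·(7.61×10^-16 + 5.30×10^-14)^0.04 = 0.1944 m = 194 mm
Check: V = 1.97 m/s, Re = 2.52×10^5, f = 0.01495, h_f = 11.1 m ≈ 11.9 m ✓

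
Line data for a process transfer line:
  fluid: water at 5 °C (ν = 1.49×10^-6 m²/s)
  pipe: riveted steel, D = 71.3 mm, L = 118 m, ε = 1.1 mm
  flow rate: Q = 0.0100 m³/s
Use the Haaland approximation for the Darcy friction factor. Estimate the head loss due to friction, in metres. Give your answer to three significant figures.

V = 4Q/(πD²) = 4·0.0100/(π·0.0713²) = 2.505 m/s
Re = VD/ν = 2.505·0.0713/1.49×10^-6 = 1.20×10^5 → turbulent
ε/D = 1.1/71.3 = 0.0154
Haaland: f = 0.04459
h_f = f(L/D)V²/(2g) = 0.04459·(118/0.0713)·2.505²/(2·9.81) = 23.59 m

h_f ≈ 23.6 m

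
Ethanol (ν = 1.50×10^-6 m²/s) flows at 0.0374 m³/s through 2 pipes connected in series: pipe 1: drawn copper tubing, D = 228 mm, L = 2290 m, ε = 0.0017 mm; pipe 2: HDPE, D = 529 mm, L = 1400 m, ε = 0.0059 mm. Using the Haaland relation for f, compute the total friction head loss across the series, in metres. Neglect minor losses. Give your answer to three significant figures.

Pipe 1: V = 0.9160 m/s, Re = 1.39×10^5, ε/D = 7.46×10^-6, f = 0.01669, h_1 = f(L/D)V²/2g = 7.168 m
Pipe 2: V = 0.1702 m/s, Re = 6.00×10^4, ε/D = 1.12×10^-5, f = 0.01992, h_2 = f(L/D)V²/2g = 0.07779 m
Series → Q common, losses add: H = Σh = 7.246 m

H ≈ 7.25 m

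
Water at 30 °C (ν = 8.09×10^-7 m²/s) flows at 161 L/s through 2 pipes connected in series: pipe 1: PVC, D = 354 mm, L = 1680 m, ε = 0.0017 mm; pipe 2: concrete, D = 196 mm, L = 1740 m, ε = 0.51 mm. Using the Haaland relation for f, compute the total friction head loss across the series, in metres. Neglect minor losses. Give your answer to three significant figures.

H ≈ 334 m

Pipe 1: V = 1.636 m/s, Re = 7.16×10^5, ε/D = 4.80×10^-6, f = 0.01233, h_1 = f(L/D)V²/2g = 7.981 m
Pipe 2: V = 5.336 m/s, Re = 1.29×10^6, ε/D = 0.00260, f = 0.02530, h_2 = f(L/D)V²/2g = 326.0 m
Series → Q common, losses add: H = Σh = 334.0 m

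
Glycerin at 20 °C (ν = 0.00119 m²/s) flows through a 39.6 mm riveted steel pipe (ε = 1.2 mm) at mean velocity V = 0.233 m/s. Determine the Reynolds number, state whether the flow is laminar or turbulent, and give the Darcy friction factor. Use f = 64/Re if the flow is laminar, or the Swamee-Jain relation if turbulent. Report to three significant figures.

Re ≈ 7.75; laminar; f = 64/Re ≈ 8.25

Re = VD/ν = 0.2330·0.0396/0.00119 = 7.75
Re < 2300 → laminar → f = 64/Re = 8.254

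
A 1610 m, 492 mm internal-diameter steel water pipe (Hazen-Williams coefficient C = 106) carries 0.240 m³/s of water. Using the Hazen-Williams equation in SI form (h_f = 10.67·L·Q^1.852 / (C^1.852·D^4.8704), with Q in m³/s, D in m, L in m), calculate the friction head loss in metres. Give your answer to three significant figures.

h_f = 10.67·1610·0.240^1.852 / (106^1.852·0.492^4.8704) = 6.863 m

h_f ≈ 6.86 m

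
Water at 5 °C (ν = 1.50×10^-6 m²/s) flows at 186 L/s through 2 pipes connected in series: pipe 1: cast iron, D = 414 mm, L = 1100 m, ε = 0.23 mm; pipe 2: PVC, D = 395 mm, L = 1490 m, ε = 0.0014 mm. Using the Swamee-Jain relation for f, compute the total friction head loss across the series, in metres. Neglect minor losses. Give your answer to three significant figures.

H ≈ 10.8 m

Pipe 1: V = 1.382 m/s, Re = 3.81×10^5, ε/D = 5.56×10^-4, f = 0.01837, h_1 = f(L/D)V²/2g = 4.749 m
Pipe 2: V = 1.518 m/s, Re = 4.00×10^5, ε/D = 3.54×10^-6, f = 0.01368, h_2 = f(L/D)V²/2g = 6.060 m
Series → Q common, losses add: H = Σh = 10.81 m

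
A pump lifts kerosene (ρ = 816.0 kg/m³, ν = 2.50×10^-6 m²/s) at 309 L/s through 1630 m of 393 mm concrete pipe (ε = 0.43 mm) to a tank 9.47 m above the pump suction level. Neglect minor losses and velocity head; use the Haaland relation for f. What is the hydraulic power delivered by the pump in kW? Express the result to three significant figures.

V = 4Q/(πD²) = 2.547 m/s; Re = 4.00×10^5; ε/D = 0.00109; f = 0.02072
h_f = f(L/D)V²/2g = 28.42 m
Total head H = z + h_f = 9.47 + 28.42 = 37.89 m
P_hyd = ρgQH = 816.0·9.81·0.309·37.89 = 93.73 kW

P_hyd ≈ 93.7 kW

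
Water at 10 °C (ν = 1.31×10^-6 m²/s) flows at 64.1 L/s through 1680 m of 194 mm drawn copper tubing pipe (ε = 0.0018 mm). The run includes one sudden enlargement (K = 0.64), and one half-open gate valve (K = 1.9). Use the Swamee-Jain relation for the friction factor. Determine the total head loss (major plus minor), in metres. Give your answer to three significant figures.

H_L ≈ 30.3 m

V = 4Q/(πD²) = 2.169 m/s; V²/2g = 0.2397 m
Re = 3.21×10^5, ε/D = 9.28×10^-6 → f = 0.01431 (Swamee-Jain)
Major: h_f = f(L/D)·V²/2g = 0.01431·8660·0.2397 = 29.69 m
Minor: ΣK = 2.54; h_m = ΣK·V²/2g = 0.6088 m
Total H_L = 29.69 + 0.6088 = 30.30 m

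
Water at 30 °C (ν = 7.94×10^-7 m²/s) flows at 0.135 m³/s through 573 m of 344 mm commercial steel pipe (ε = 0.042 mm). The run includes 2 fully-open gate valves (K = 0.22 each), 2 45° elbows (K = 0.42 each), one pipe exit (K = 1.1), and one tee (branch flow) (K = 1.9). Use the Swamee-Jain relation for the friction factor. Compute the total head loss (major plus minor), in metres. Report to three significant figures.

H_L ≈ 3.04 m

V = 4Q/(πD²) = 1.453 m/s; V²/2g = 0.1075 m
Re = 6.29×10^5, ε/D = 1.22×10^-4 → f = 0.01438 (Swamee-Jain)
Major: h_f = f(L/D)·V²/2g = 0.01438·1666·0.1075 = 2.576 m
Minor: ΣK = 4.28; h_m = ΣK·V²/2g = 0.4603 m
Total H_L = 2.576 + 0.4603 = 3.036 m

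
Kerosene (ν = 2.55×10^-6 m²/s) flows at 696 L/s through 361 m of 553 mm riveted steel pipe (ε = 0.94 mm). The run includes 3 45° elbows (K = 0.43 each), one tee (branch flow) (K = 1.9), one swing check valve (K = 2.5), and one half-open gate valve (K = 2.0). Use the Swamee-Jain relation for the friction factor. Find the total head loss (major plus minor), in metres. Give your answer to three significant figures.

H_L ≈ 9.68 m

V = 4Q/(πD²) = 2.898 m/s; V²/2g = 0.4280 m
Re = 6.28×10^5, ε/D = 0.00170 → f = 0.02287 (Swamee-Jain)
Major: h_f = f(L/D)·V²/2g = 0.02287·652.8·0.4280 = 6.390 m
Minor: ΣK = 7.69; h_m = ΣK·V²/2g = 3.291 m
Total H_L = 6.390 + 3.291 = 9.681 m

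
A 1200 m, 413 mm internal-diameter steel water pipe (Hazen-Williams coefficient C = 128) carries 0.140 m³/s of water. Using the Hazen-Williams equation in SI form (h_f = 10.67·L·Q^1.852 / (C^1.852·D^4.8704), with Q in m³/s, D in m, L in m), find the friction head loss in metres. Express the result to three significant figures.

h_f = 10.67·1200·0.140^1.852 / (128^1.852·0.413^4.8704) = 3.118 m

h_f ≈ 3.12 m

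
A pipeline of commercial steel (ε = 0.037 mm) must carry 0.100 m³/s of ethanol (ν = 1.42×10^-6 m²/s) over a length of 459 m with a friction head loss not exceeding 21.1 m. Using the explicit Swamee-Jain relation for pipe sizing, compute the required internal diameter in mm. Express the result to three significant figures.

D ≈ 197 mm

Swamee-Jain (Type III): D = 0.66·[ε^1.25·(LQ²/(gh_f))^4.75 + ν·Q^9.4·(L/(gh_f))^5.2]^0.04
LQ²/(gh_f) = 0.02217; L/(gh_f) = 2.217
Term 1 = ε^1.25·(…)^4.75 = 4.01×10^-14; Term 2 = ν·Q^9.4·(…)^5.2 = 3.55×10^-14
D = 0.66·(4.01×10^-14 + 3.55×10^-14)^0.04 = 0.1971 m = 197 mm
Check: V = 3.28 m/s, Re = 4.55×10^5, f = 0.01553, h_f = 19.8 m ≈ 21.1 m ✓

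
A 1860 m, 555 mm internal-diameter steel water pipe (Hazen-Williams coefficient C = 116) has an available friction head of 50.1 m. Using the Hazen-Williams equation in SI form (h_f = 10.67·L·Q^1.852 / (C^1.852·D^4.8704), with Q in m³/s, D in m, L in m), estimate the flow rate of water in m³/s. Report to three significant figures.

Q ≈ 0.976 m³/s

Rearranging: Q = [h_f·C^1.852·D^4.8704 / (10.67·L)]^(1/1.852)
Q = [50.1·116^1.852·0.555^4.8704 / (10.67·1860)]^0.540 = 0.9756 m³/s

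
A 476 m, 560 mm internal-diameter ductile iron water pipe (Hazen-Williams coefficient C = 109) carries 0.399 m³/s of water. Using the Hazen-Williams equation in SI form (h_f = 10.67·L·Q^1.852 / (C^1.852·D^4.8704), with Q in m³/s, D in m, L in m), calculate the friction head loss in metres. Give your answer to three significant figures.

h_f = 10.67·476·0.399^1.852 / (109^1.852·0.560^4.8704) = 2.630 m

h_f ≈ 2.63 m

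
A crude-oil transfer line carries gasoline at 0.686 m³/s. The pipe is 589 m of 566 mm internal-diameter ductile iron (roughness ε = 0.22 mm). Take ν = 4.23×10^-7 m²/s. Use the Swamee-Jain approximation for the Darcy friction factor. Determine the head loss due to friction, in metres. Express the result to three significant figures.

V = 4Q/(πD²) = 4·0.686/(π·0.566²) = 2.726 m/s
Re = VD/ν = 2.726·0.566/4.23×10^-7 = 3.65×10^6 → turbulent
ε/D = 0.22/566 = 3.89×10^-4
Swamee-Jain: f = 0.01602
h_f = f(L/D)V²/(2g) = 0.01602·(589/0.566)·2.726²/(2·9.81) = 6.317 m

h_f ≈ 6.32 m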